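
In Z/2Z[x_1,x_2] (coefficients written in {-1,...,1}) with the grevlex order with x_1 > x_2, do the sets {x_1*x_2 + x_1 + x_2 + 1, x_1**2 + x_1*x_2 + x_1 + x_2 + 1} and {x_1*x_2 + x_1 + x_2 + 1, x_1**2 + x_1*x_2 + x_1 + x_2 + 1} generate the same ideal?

Yes, the ideals are equal.

For a fixed monomial order, each ideal has a unique reduced Gröbner basis; comparing bases decides equality.
Buchberger on the first generating set:
f_1 = x_1*x_2 + x_1 + x_2 + 1, LT = x_1*x_2.
f_2 = x_1**2 + x_1*x_2 + x_1 + x_2 + 1, LT = x_1**2.

S(f_1,f_2): lcm = x_1**2*x_2. S = x_1*x_2**2 + x_1**2 + x_2**2 + x_1 + x_2.
  reduce S modulo (f_1, f_2):
  remainder x_2 + 1 ≠ 0; add g_3 = x_2 + 1 to the basis.

The other S-polynomials (S(f_1,g_3), S(f_2,g_3)) all reduce to 0 modulo the current basis, so we have a Gröbner basis.
Inter-reduce: drop elements whose leading term is divisible by another's, tail-reduce, and make monic.
Reduced Gröbner basis: {x_1**2, x_2 + 1}.

Buchberger on the second generating set:
h_1 = x_1*x_2 + x_1 + x_2 + 1, LT = x_1*x_2.
h_2 = x_1**2 + x_1*x_2 + x_1 + x_2 + 1, LT = x_1**2.

S(h_1,h_2): lcm = x_1**2*x_2. S = x_1*x_2**2 + x_1**2 + x_2**2 + x_1 + x_2.
  reduce S modulo (h_1, h_2):
  remainder x_2 + 1 ≠ 0; add k_3 = x_2 + 1 to the basis.

The other S-polynomials (S(h_1,k_3), S(h_2,k_3)) all reduce to 0 modulo the current basis, so we have a Gröbner basis.
Inter-reduce: drop elements whose leading term is divisible by another's, tail-reduce, and make monic.
Reduced Gröbner basis: {x_1**2, x_2 + 1}.

Same reduced basis, so the two generating sets span the same ideal.
The same test decides containment: I ⊆ J iff every generator of I reduces to 0 modulo a Gröbner basis of J.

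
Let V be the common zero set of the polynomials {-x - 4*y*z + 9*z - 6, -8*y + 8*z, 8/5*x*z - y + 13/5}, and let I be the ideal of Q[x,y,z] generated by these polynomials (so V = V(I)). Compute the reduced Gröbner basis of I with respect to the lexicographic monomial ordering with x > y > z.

This is the nonlinear analogue of row-reducing a linear system.

f_1 = -x - 4*y*z + 9*z - 6, LT = x.
f_2 = -8*y + 8*z, LT = y.
f_3 = 8/5*x*z - y + 13/5, LT = x*z.

S(f_1,f_3): lcm = x*z. S = 4*y*z**2 + 5/8*y - 9*z**2 + 6*z - 13/8.
  leading term y*z**2: subtract (-1/2*z**2)·f_2 from 4*y*z**2 + 5/8*y - 9*z**2 + 6*z - 13/8 → 5/8*y + 4*z**3 - 9*z**2 + 6*z - 13/8
  leading term y: subtract (-5/64)·f_2 from 5/8*y + 4*z**3 - 9*z**2 + 6*z - 13/8 → 4*z**3 - 9*z**2 + 53/8*z - 13/8
  leading term z**3: no divisor's leading term divides it; move 4*z**3 to the remainder.
  leading term z**2: no divisor's leading term divides it; move -9*z**2 to the remainder.
  leading term z: no divisor's leading term divides it; move 53/8*z to the remainder.
  leading term 1: no divisor's leading term divides it; move -13/8 to the remainder.
  remainder 4*z**3 - 9*z**2 + 53/8*z - 13/8 ≠ 0; add g_4 = 4*z**3 - 9*z**2 + 53/8*z - 13/8 to the basis.

The other S-polynomials (S(f_1,f_2), S(f_2,f_3), S(f_1,g_4), S(f_2,g_4), S(f_3,g_4)) all reduce to 0 modulo the current basis, so we have a Gröbner basis.
Inter-reduce: drop elements whose leading term is divisible by another's, tail-reduce, and make monic.

G = {x + 4*z**2 - 9*z + 6, y - z, z**3 - 9/4*z**2 + 53/32*z - 13/32}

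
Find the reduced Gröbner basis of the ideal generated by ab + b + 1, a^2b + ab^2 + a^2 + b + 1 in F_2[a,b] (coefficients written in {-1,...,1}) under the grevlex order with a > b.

G = {b^3 + b^2 + a, a^2 + b^2 + a + b, ab + b + 1}

f_1 = ab + b + 1, LT = ab.
f_2 = a^2b + ab^2 + a^2 + b + 1, LT = a^2b.

S(f_1,f_2): lcm = a^2b. S = ab^2 + a^2 + ab + a + b + 1.
  leading term ab^2: subtract (b)·f_1 from ab^2 + a^2 + ab + a + b + 1 → a^2 + ab + b^2 + a + 1
  leading term a^2: no divisor's leading term divides it; move a^2 to the remainder.
  leading term ab: subtract (1)·f_1 from ab + b^2 + a + 1 → b^2 + a + b
  leading term b^2: no divisor's leading term divides it; move b^2 to the remainder.
  leading term a: no divisor's leading term divides it; move a to the remainder.
  leading term b: no divisor's leading term divides it; move b to the remainder.
  remainder a^2 + b^2 + a + b ≠ 0; add g_3 = a^2 + b^2 + a + b to the basis.

S(f_1,g_3): lcm = a^2b. S = b^3 + b^2 + a.
  leading term b^3: no divisor's leading term divides it; move b^3 to the remainder.
  leading term b^2: no divisor's leading term divides it; move b^2 to the remainder.
  leading term a: no divisor's leading term divides it; move a to the remainder.
  remainder b^3 + b^2 + a ≠ 0; add g_4 = b^3 + b^2 + a to the basis.

The other S-polynomials (S(f_2,g_3), S(f_1,g_4), S(f_2,g_4), S(g_3,g_4)) all reduce to 0 modulo the current basis, so we have a Gröbner basis.
Inter-reduce: drop elements whose leading term is divisible by another's, tail-reduce, and make monic.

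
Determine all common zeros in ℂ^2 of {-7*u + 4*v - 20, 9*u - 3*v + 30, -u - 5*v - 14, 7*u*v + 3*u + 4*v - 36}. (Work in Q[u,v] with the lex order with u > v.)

Compute a lex Gröbner basis by Buchberger's algorithm.
f_1 = -7*u + 4*v - 20, LT = u.
f_2 = 9*u - 3*v + 30, LT = u.
f_3 = -u - 5*v - 14, LT = u.
f_4 = 7*u*v + 3*u + 4*v - 36, LT = u*v.

S(f_1,f_2): lcm = u. S = -5/21*v - 10/21.
  leading term v: no divisor's leading term divides it; move -5/21*v to the remainder.
  leading term 1: no divisor's leading term divides it; move -10/21 to the remainder.
  remainder -5/21*v - 10/21 ≠ 0; add h_5 = -5/21*v - 10/21 to the basis.

The other S-polynomials (S(f_1,f_3), S(f_1,f_4), S(f_2,f_3), S(f_2,f_4), S(f_3,f_4), S(f_1,h_5), S(f_2,h_5), S(f_3,h_5), S(f_4,h_5)) all reduce to 0 modulo the current basis, so we have a Gröbner basis.
Inter-reduce: drop elements whose leading term is divisible by another's, tail-reduce, and make monic.
Reduced Gröbner basis: {u + 4, v + 2}.

The lex basis is triangular: the last element involves only v. Solving v + 2 = 0 gives v ∈ {-2}; substituting each value into the earlier elements determines the remaining variables.
  v = -2: the earlier basis element becomes u + 4 = 0, giving u = -4 — point (-4, -2).

{(-4, -2)}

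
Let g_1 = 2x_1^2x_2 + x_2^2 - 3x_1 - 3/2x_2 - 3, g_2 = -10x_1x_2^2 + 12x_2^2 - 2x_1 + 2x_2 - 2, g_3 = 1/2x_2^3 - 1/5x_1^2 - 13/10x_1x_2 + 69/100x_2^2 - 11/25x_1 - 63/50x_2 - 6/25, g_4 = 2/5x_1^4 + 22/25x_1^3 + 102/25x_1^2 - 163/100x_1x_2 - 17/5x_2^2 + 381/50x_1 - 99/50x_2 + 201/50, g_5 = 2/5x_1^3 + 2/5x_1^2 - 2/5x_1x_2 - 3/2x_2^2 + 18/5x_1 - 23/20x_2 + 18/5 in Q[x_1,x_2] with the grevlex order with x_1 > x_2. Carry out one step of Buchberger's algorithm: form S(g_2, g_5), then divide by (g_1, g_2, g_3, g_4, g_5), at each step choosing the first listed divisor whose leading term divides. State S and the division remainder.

lcm(LM(g_2), LM(g_5)) = x_1^3x_2^2.
S = (lcm/LT(g_2))·g_2 − (lcm/LT(g_5))·g_5 = -11/5x_1^2x_2^2 + x_1x_2^3 + 15/4x_2^4 + 1/5x_1^3 - 1/5x_1^2x_2 - 9x_1x_2^2 + 23/8x_2^3 + 1/5x_1^2 - 9x_2^2.
Reduce S modulo (g_1, g_2, g_3, g_4, g_5) in that order:
  leading term x_1^2x_2^2: subtract (-11/10x_2)·g_1 from -11/5x_1^2x_2^2 + x_1x_2^3 + 15/4x_2^4 + 1/5x_1^3 - 1/5x_1^2x_2 - 9x_1x_2^2 + 23/8x_2^3 + 1/5x_1^2 - 9x_2^2 → x_1x_2^3 + 15/4x_2^4 + 1/5x_1^3 - 1/5x_1^2x_2 - 9x_1x_2^2 + 159/40x_2^3 + 1/5x_1^2 - 33/10x_1x_2 - 213/20x_2^2 - 33/10x_2
  leading term x_1x_2^3: subtract (-1/10x_2)·g_2 from x_1x_2^3 + 15/4x_2^4 + 1/5x_1^3 - 1/5x_1^2x_2 - 9x_1x_2^2 + 159/40x_2^3 + 1/5x_1^2 - 33/10x_1x_2 - 213/20x_2^2 - 33/10x_2 → 15/4x_2^4 + 1/5x_1^3 - 1/5x_1^2x_2 - 9x_1x_2^2 + 207/40x_2^3 + 1/5x_1^2 - 7/2x_1x_2 - 209/20x_2^2 - 7/2x_2
  leading term x_2^4: subtract (15/2x_2)·g_3 from 15/4x_2^4 + 1/5x_1^3 - 1/5x_1^2x_2 - 9x_1x_2^2 + 207/40x_2^3 + 1/5x_1^2 - 7/2x_1x_2 - 209/20x_2^2 - 7/2x_2 → 1/5x_1^3 + 13/10x_1^2x_2 + 3/4x_1x_2^2 + 1/5x_1^2 - 1/5x_1x_2 - x_2^2 - 17/10x_2
  leading term x_1^3: subtract (1/2)·g_5 from 1/5x_1^3 + 13/10x_1^2x_2 + 3/4x_1x_2^2 + 1/5x_1^2 - 1/5x_1x_2 - x_2^2 - 17/10x_2 → 13/10x_1^2x_2 + 3/4x_1x_2^2 - 1/4x_2^2 - 9/5x_1 - 9/8x_2 - 9/5
  leading term x_1^2x_2: subtract (13/20)·g_1 from 13/10x_1^2x_2 + 3/4x_1x_2^2 - 1/4x_2^2 - 9/5x_1 - 9/8x_2 - 9/5 → 3/4x_1x_2^2 - 9/10x_2^2 + 3/20x_1 - 3/20x_2 + 3/20
  leading term x_1x_2^2: subtract (-3/40)·g_2 from 3/4x_1x_2^2 - 9/10x_2^2 + 3/20x_1 - 3/20x_2 + 3/20 → 0
The remainder is 0, so this S-polynomial contributes no new basis element.

S(g_2, g_5) = -11/5x_1^2x_2^2 + x_1x_2^3 + 15/4x_2^4 + 1/5x_1^3 - 1/5x_1^2x_2 - 9x_1x_2^2 + 23/8x_2^3 + 1/5x_1^2 - 9x_2^2; remainder on division = 0.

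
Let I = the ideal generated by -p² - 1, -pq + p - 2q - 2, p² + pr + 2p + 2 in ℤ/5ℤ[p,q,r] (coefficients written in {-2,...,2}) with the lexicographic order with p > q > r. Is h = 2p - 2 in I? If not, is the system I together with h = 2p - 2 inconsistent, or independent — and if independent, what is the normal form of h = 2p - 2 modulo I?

Adjoining 2p - 2 makes the ideal the whole ring: the system is inconsistent.

First compute the reduced Gröbner basis of I by Buchberger's algorithm.
f_1 = -p² - 1, LT = p².
f_2 = -pq + p - 2q - 2, LT = pq.
f_3 = p² + pr + 2p + 2, LT = p².

S(f_1,f_2): lcm = p²q. S = p² - 2pq - 2p + q.
  reduce S modulo (f_1, f_2, f_3):
  remainder p - 2 ≠ 0; add k_4 = p - 2 to the basis.

S(f_1,f_3): lcm = p². S = -pr - 2p - 1.
  reduce S modulo (f_1, f_2, f_3, k_4):
  remainder -2r ≠ 0; add k_5 = -2r to the basis.

S(f_2,f_3): lcm = p²q. S = -p² - pqr + 2p - 2q.
  reduce S modulo (f_1, f_2, f_3, k_4, k_5):
  remainder -2q ≠ 0; add k_6 = -2q to the basis.

The other S-polynomials (S(f_1,k_4), S(f_2,k_4), S(f_3,k_4), S(f_1,k_5), S(f_2,k_5), S(f_3,k_5), S(k_4,k_5), S(f_1,k_6), S(f_2,k_6), S(f_3,k_6), S(k_4,k_6), S(k_5,k_6)) all reduce to 0 modulo the current basis, so we have a Gröbner basis.
Inter-reduce: drop elements whose leading term is divisible by another's, tail-reduce, and make monic.
Reduced Gröbner basis: {p - 2, q, r}.
Label its elements g_1 = p - 2, g_2 = q, g_3 = r.

Reduce h = 2p - 2 modulo G:
  leading term p: subtract (2)·g_1 from 2p - 2 → 2
  leading term 1: no divisor's leading term divides it; move 2 to the remainder.
  normal form = 2.
The normal form is nonzero, so h ∉ I. Since h minus its normal form lies in I, I + (h) = I + (n) where n = 2; decide whether this ideal is the whole ring.
Here n = 2 is a nonzero constant, hence a unit: 1 ∈ I + (h), the Gröbner basis of I + (h) is {1}, and the enlarged system has no common solution — adjoining h is inconsistent.

Ideal membership is decidable via reduction modulo a Gröbner basis.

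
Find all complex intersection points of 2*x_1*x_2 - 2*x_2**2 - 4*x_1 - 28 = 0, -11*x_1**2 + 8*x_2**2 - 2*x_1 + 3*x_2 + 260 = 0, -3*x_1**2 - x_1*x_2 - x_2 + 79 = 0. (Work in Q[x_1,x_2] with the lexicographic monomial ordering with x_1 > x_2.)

Compute a lex Gröbner basis by Buchberger's algorithm.
f_1 = 2*x_1*x_2 - 4*x_1 - 2*x_2**2 - 28, LT = x_1*x_2.
f_2 = -11*x_1**2 - 2*x_1 + 8*x_2**2 + 3*x_2 + 260, LT = x_1**2.
f_3 = -3*x_1**2 - x_1*x_2 - x_2 + 79, LT = x_1**2.

S(f_1,f_2): lcm = x_1**2*x_2. S = -2*x_1**2 - x_1*x_2**2 - 2/11*x_1*x_2 - 14*x_1 + 8/11*x_2**3 + 3/11*x_2**2 + 260/11*x_2.
  leading term x_1**2: subtract (2/11)·f_2 from -2*x_1**2 - x_1*x_2**2 - 2/11*x_1*x_2 - 14*x_1 + 8/11*x_2**3 + 3/11*x_2**2 + 260/11*x_2 → -x_1*x_2**2 - 2/11*x_1*x_2 - 150/11*x_1 + 8/11*x_2**3 - 13/11*x_2**2 + 254/11*x_2 - 520/11
  leading term x_1*x_2**2: subtract (-1/2*x_2)·f_1 from -x_1*x_2**2 - 2/11*x_1*x_2 - 150/11*x_1 + 8/11*x_2**3 - 13/11*x_2**2 + 254/11*x_2 - 520/11 → -24/11*x_1*x_2 - 150/11*x_1 - 3/11*x_2**3 - 13/11*x_2**2 + 100/11*x_2 - 520/11
  leading term x_1*x_2: subtract (-12/11)·f_1 from -24/11*x_1*x_2 - 150/11*x_1 - 3/11*x_2**3 - 13/11*x_2**2 + 100/11*x_2 - 520/11 → -18*x_1 - 3/11*x_2**3 - 37/11*x_2**2 + 100/11*x_2 - 856/11
  leading term x_1: no divisor's leading term divides it; move -18*x_1 to the remainder.
  leading term x_2**3: no divisor's leading term divides it; move -3/11*x_2**3 to the remainder.
  leading term x_2**2: no divisor's leading term divides it; move -37/11*x_2**2 to the remainder.
  leading term x_2: no divisor's leading term divides it; move 100/11*x_2 to the remainder.
  leading term 1: no divisor's leading term divides it; move -856/11 to the remainder.
  remainder -18*x_1 - 3/11*x_2**3 - 37/11*x_2**2 + 100/11*x_2 - 856/11 ≠ 0; add h_4 = -18*x_1 - 3/11*x_2**3 - 37/11*x_2**2 + 100/11*x_2 - 856/11 to the basis.

S(f_1,f_3): lcm = x_1**2*x_2. S = -2*x_1**2 - 4/3*x_1*x_2**2 - 14*x_1 - 1/3*x_2**2 + 79/3*x_2.
  leading term x_1**2: subtract (2/11)·f_2 from -2*x_1**2 - 4/3*x_1*x_2**2 - 14*x_1 - 1/3*x_2**2 + 79/3*x_2 → -4/3*x_1*x_2**2 - 150/11*x_1 - 59/33*x_2**2 + 851/33*x_2 - 520/11
  leading term x_1*x_2**2: subtract (-2/3*x_2)·f_1 from -4/3*x_1*x_2**2 - 150/11*x_1 - 59/33*x_2**2 + 851/33*x_2 - 520/11 → -8/3*x_1*x_2 - 150/11*x_1 - 4/3*x_2**3 - 59/33*x_2**2 + 235/33*x_2 - 520/11
  leading term x_1*x_2: subtract (-4/3)·f_1 from -8/3*x_1*x_2 - 150/11*x_1 - 4/3*x_2**3 - 59/33*x_2**2 + 235/33*x_2 - 520/11 → -626/33*x_1 - 4/3*x_2**3 - 49/11*x_2**2 + 235/33*x_2 - 2792/33
  leading term x_1: subtract (313/297)·h_4 from -626/33*x_1 - 4/3*x_2**3 - 49/11*x_2**2 + 235/33*x_2 - 2792/33 → -1139/1089*x_2**3 - 2972/3267*x_2**2 - 8035/3267*x_2 - 8480/3267
  leading term x_2**3: no divisor's leading term divides it; move -1139/1089*x_2**3 to the remainder.
  leading term x_2**2: no divisor's leading term divides it; move -2972/3267*x_2**2 to the remainder.
  leading term x_2: no divisor's leading term divides it; move -8035/3267*x_2 to the remainder.
  leading term 1: no divisor's leading term divides it; move -8480/3267 to the remainder.
  remainder -1139/1089*x_2**3 - 2972/3267*x_2**2 - 8035/3267*x_2 - 8480/3267 ≠ 0; add h_5 = -1139/1089*x_2**3 - 2972/3267*x_2**2 - 8035/3267*x_2 - 8480/3267 to the basis.

S(f_2,f_3): lcm = x_1**2. S = -1/3*x_1*x_2 + 2/11*x_1 - 8/11*x_2**2 - 20/33*x_2 + 89/33.
  leading term x_1*x_2: subtract (-1/6)·f_1 from -1/3*x_1*x_2 + 2/11*x_1 - 8/11*x_2**2 - 20/33*x_2 + 89/33 → -16/33*x_1 - 35/33*x_2**2 - 20/33*x_2 - 65/33
  leading term x_1: subtract (8/297)·h_4 from -16/33*x_1 - 35/33*x_2**2 - 20/33*x_2 - 65/33 → 8/1089*x_2**3 - 3169/3267*x_2**2 - 2780/3267*x_2 + 413/3267
  leading term x_2**3: subtract (-8/1139)·h_5 from 8/1089*x_2**3 - 3169/3267*x_2**2 - 2780/3267*x_2 + 413/3267 → -10009/10251*x_2**2 - 8900/10251*x_2 + 1109/10251
  leading term x_2**2: no divisor's leading term divides it; move -10009/10251*x_2**2 to the remainder.
  leading term x_2: no divisor's leading term divides it; move -8900/10251*x_2 to the remainder.
  leading term 1: no divisor's leading term divides it; move 1109/10251 to the remainder.
  remainder -10009/10251*x_2**2 - 8900/10251*x_2 + 1109/10251 ≠ 0; add h_6 = -10009/10251*x_2**2 - 8900/10251*x_2 + 1109/10251 to the basis.

S(f_1,h_4): lcm = x_1*x_2. S = -2*x_1 - 1/66*x_2**4 - 37/198*x_2**3 - 49/99*x_2**2 - 428/99*x_2 - 14.
  leading term x_1: subtract (1/9)·h_4 from -2*x_1 - 1/66*x_2**4 - 37/198*x_2**3 - 49/99*x_2**2 - 428/99*x_2 - 14 → -1/66*x_2**4 - 31/198*x_2**3 - 4/33*x_2**2 - 16/3*x_2 - 530/99
  leading term x_2**4: subtract (33/2278*x_2)·h_5 from -1/66*x_2**4 - 31/198*x_2**3 - 4/33*x_2**2 - 16/3*x_2 - 530/99 → -3593/25058*x_2**3 - 19301/225522*x_2**2 - 597152/112761*x_2 - 530/99
  leading term x_2**3: subtract (355707/2594642)·h_5 from -3593/25058*x_2**3 - 19301/225522*x_2**2 - 597152/112761*x_2 - 530/99 → 913759/23351778*x_2**2 - 115791181/23351778*x_2 - 58352470/11675889
  leading term x_2**2: subtract (-913759/22800502)·h_6 from 913759/23351778*x_2**2 - 115791181/23351778*x_2 - 58352470/11675889 → -113850979/22800502*x_2 - 113850979/22800502
  leading term x_2: no divisor's leading term divides it; move -113850979/22800502*x_2 to the remainder.
  leading term 1: no divisor's leading term divides it; move -113850979/22800502 to the remainder.
  remainder -113850979/22800502*x_2 - 113850979/22800502 ≠ 0; add h_7 = -113850979/22800502*x_2 - 113850979/22800502 to the basis.

The other S-polynomials (S(f_2,h_4), S(f_3,h_4), S(f_1,h_5), S(f_2,h_5), S(f_3,h_5), S(h_4,h_5), S(f_1,h_6), S(f_2,h_6), S(f_3,h_6), S(h_4,h_6), S(h_5,h_6), S(f_1,h_7), S(f_2,h_7), S(f_3,h_7), S(h_4,h_7), S(h_5,h_7), S(h_6,h_7)) all reduce to 0 modulo the current basis, so we have a Gröbner basis.
Inter-reduce: drop elements whose leading term is divisible by another's, tail-reduce, and make monic.
Reduced Gröbner basis: {x_1 + 5, x_2 + 1}.

A lex Gröbner basis eliminates variables successively. Here x_2 + 1 depends only on x_2, with roots {-1}; lifting each root through the earlier basis elements recovers the full solutions.
  x_2 = -1: the earlier basis element becomes x_1 + 5 = 0, giving x_1 = -5 — point (-5, -1).
This is the nonlinear analogue of row-reducing a linear system.

{(-5, -1)}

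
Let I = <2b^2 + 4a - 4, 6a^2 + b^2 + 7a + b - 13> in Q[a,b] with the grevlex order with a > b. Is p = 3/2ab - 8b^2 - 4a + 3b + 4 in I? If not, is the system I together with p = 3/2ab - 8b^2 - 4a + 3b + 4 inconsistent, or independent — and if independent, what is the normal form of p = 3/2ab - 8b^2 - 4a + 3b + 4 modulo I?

3/2ab - 8b^2 - 4a + 3b + 4 is independent of I; its normal form modulo I is 3/2ab + 12a + 3b - 12.

First compute the reduced Gröbner basis of I by Buchberger's algorithm.
f_1 = 2b^2 + 4a - 4, LT = b^2.
f_2 = 6a^2 + b^2 + 7a + b - 13, LT = a^2.

The S-polynomials (S(f_1,f_2)) all reduce to 0 modulo the current basis, so we have a Gröbner basis.
Inter-reduce: drop elements whose leading term is divisible by another's, tail-reduce, and make monic.
Reduced Gröbner basis: {a^2 + 5/6a + 1/6b - 11/6, b^2 + 2a - 2}.
Label its elements g_1 = a^2 + 5/6a + 1/6b - 11/6, g_2 = b^2 + 2a - 2.

Reduce p = 3/2ab - 8b^2 - 4a + 3b + 4 modulo G:
  leading term ab: no divisor's leading term divides it; move 3/2ab to the remainder.
  leading term b^2: subtract (-8)·g_2 from -8b^2 - 4a + 3b + 4 → 12a + 3b - 12
  leading term a: no divisor's leading term divides it; move 12a to the remainder.
  leading term b: no divisor's leading term divides it; move 3b to the remainder.
  leading term 1: no divisor's leading term divides it; move -12 to the remainder.
  normal form = 3/2ab + 12a + 3b - 12.
The normal form is nonzero, so p ∉ I. Since p minus its normal form lies in I, I + (p) = I + (r) where r = 3/2ab + 12a + 3b - 12; decide whether this ideal is the whole ring.
Run Buchberger on G together with r (pairs among the g_i already reduce to 0 since G is a Gröbner basis):
g_1 = a^2 + 5/6a + 1/6b - 11/6, LT = a^2.
g_2 = b^2 + 2a - 2, LT = b^2.
r = 3/2ab + 12a + 3b - 12, LT = ab.

S(g_1,r): lcm = a^2b. S = -8a^2 - 7/6ab + 1/6b^2 + 8a - 11/6b.
  leading term a^2: subtract (-8)·g_1 from -8a^2 - 7/6ab + 1/6b^2 + 8a - 11/6b → -7/6ab + 1/6b^2 + 44/3a - 1/2b - 44/3
  leading term ab: subtract (-7/9)·r from -7/6ab + 1/6b^2 + 44/3a - 1/2b - 44/3 → 1/6b^2 + 24a + 11/6b - 24
  leading term b^2: subtract (1/6)·g_2 from 1/6b^2 + 24a + 11/6b - 24 → 71/3a + 11/6b - 71/3
  leading term a: no divisor's leading term divides it; move 71/3a to the remainder.
  leading term b: no divisor's leading term divides it; move 11/6b to the remainder.
  leading term 1: no divisor's leading term divides it; move -71/3 to the remainder.
  remainder 71/3a + 11/6b - 71/3 ≠ 0; add m_4 = 71/3a + 11/6b - 71/3 to the basis.

S(g_2,r): lcm = ab^2. S = 2a^2 - 8ab - 2b^2 - 2a + 8b.
  leading term a^2: subtract (2)·g_1 from 2a^2 - 8ab - 2b^2 - 2a + 8b → -8ab - 2b^2 - 11/3a + 23/3b + 11/3
  leading term ab: subtract (-16/3)·r from -8ab - 2b^2 - 11/3a + 23/3b + 11/3 → -2b^2 + 181/3a + 71/3b - 181/3
  leading term b^2: subtract (-2)·g_2 from -2b^2 + 181/3a + 71/3b - 181/3 → 193/3a + 71/3b - 193/3
  leading term a: subtract (193/71)·m_4 from 193/3a + 71/3b - 193/3 → 2653/142b
  leading term b: no divisor's leading term divides it; move 2653/142b to the remainder.
  remainder 2653/142b ≠ 0; add m_5 = 2653/142b to the basis.

The other S-polynomials (S(g_1,g_2), S(g_1,m_4), S(g_2,m_4), S(r,m_4), S(g_1,m_5), S(g_2,m_5), S(r,m_5), S(m_4,m_5)) all reduce to 0 modulo the current basis, so we have a Gröbner basis.
Inter-reduce: drop elements whose leading term is divisible by another's, tail-reduce, and make monic.
Reduced Gröbner basis: {a - 1, b}.
The reduced Gröbner basis of I + (p) is {a - 1, b} ≠ {1}, a proper ideal, so the enlarged system stays consistent: p is independent of I, with normal form 3/2ab + 12a + 3b - 12.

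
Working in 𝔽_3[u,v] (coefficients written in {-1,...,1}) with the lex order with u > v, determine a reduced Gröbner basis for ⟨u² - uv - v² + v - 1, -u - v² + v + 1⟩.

G = {u + v² - v - 1, v⁴ - v³ - v}

f_1 = u² - uv - v² + v - 1, LT = u².
f_2 = -u - v² + v + 1, LT = u.

S(f_1,f_2): lcm = u². S = -uv² + u - v² + v - 1.
  reduce S modulo (f_1, f_2):
  remainder v⁴ - v³ - v ≠ 0; add g_3 = v⁴ - v³ - v to the basis.

The other S-polynomials (S(f_1,g_3), S(f_2,g_3)) all reduce to 0 modulo the current basis, so we have a Gröbner basis.
Inter-reduce: drop elements whose leading term is divisible by another's, tail-reduce, and make monic.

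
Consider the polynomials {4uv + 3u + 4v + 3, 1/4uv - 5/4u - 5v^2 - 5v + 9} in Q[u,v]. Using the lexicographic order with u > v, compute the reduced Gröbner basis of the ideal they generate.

The reduced Gröbner basis is the canonical form of the ideal for this ordering.

f_1 = 4uv + 3u + 4v + 3, LT = uv.
f_2 = 1/4uv - 5/4u - 5v^2 - 5v + 9, LT = uv.

S(f_1,f_2): lcm = uv. S = 23/4u + 20v^2 + 21v - 141/4.
  leading term u: no divisor's leading term divides it; move 23/4u to the remainder.
  leading term v^2: no divisor's leading term divides it; move 20v^2 to the remainder.
  leading term v: no divisor's leading term divides it; move 21v to the remainder.
  leading term 1: no divisor's leading term divides it; move -141/4 to the remainder.
  remainder 23/4u + 20v^2 + 21v - 141/4 ≠ 0; add g_3 = 23/4u + 20v^2 + 21v - 141/4 to the basis.

S(f_1,g_3): lcm = uv. S = 3/4u - 80/23v^3 - 84/23v^2 + 164/23v + 3/4.
  leading term u: subtract (3/23)·g_3 from 3/4u - 80/23v^3 - 84/23v^2 + 164/23v + 3/4 → -80/23v^3 - 144/23v^2 + 101/23v + 123/23
  leading term v^3: no divisor's leading term divides it; move -80/23v^3 to the remainder.
  leading term v^2: no divisor's leading term divides it; move -144/23v^2 to the remainder.
  leading term v: no divisor's leading term divides it; move 101/23v to the remainder.
  leading term 1: no divisor's leading term divides it; move 123/23 to the remainder.
  remainder -80/23v^3 - 144/23v^2 + 101/23v + 123/23 ≠ 0; add g_4 = -80/23v^3 - 144/23v^2 + 101/23v + 123/23 to the basis.

S(f_2,g_3): lcm = uv. S = -5u - 80/23v^3 - 544/23v^2 - 319/23v + 36.
  leading term u: subtract (-20/23)·g_3 from -5u - 80/23v^3 - 544/23v^2 - 319/23v + 36 → -80/23v^3 - 144/23v^2 + 101/23v + 123/23
  leading term v^3: subtract (1)·g_4 from -80/23v^3 - 144/23v^2 + 101/23v + 123/23 → 0
  remainder 0.

S(f_1,g_4): lcm = uv^3. S = -21/20uv^2 + 101/80uv + 123/80u + v^3 + 3/4v^2.
  leading term uv^2: subtract (-21/80v)·f_1 from -21/20uv^2 + 101/80uv + 123/80u + v^3 + 3/4v^2 → 41/20uv + 123/80u + v^3 + 9/5v^2 + 63/80v
  leading term uv: subtract (41/80)·f_1 from 41/20uv + 123/80u + v^3 + 9/5v^2 + 63/80v → v^3 + 9/5v^2 - 101/80v - 123/80
  leading term v^3: subtract (-23/80)·g_4 from v^3 + 9/5v^2 - 101/80v - 123/80 → 0
  remainder 0.

S(f_2,g_4): lcm = uv^3. S = -34/5uv^2 + 101/80uv + 123/80u - 20v^4 - 20v^3 + 36v^2.
  leading term uv^2: subtract (-17/10v)·f_1 from -34/5uv^2 + 101/80uv + 123/80u - 20v^4 - 20v^3 + 36v^2 → 509/80uv + 123/80u - 20v^4 - 20v^3 + 214/5v^2 + 51/10v
  leading term uv: subtract (509/320)·f_1 from 509/80uv + 123/80u - 20v^4 - 20v^3 + 214/5v^2 + 51/10v → -207/64u - 20v^4 - 20v^3 + 214/5v^2 - 101/80v - 1527/320
  leading term u: subtract (-9/16)·g_3 from -207/64u - 20v^4 - 20v^3 + 214/5v^2 - 101/80v - 1527/320 → -20v^4 - 20v^3 + 1081/20v^2 + 211/20v - 123/5
  leading term v^4: subtract (23/4v)·g_4 from -20v^4 - 20v^3 + 1081/20v^2 + 211/20v - 123/5 → 16v^3 + 144/5v^2 - 101/5v - 123/5
  leading term v^3: subtract (-23/5)·g_4 from 16v^3 + 144/5v^2 - 101/5v - 123/5 → 0
  remainder 0.

S(g_3,g_4): leading monomials are coprime, so the S-polynomial reduces to 0 (Buchberger's first criterion).
Every S-polynomial of the final basis reduces to 0, so we have a Gröbner basis.
Inter-reduce: drop elements whose leading term is divisible by another's, tail-reduce, and make monic.

G = {u + 80/23v^2 + 84/23v - 141/23, v^3 + 9/5v^2 - 101/80v - 123/80}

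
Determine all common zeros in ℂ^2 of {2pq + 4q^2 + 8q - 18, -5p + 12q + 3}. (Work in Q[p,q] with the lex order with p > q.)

Compute a lex Gröbner basis by Buchberger's algorithm.
f_1 = 2pq + 4q^2 + 8q - 18, LT = pq.
f_2 = -5p + 12q + 3, LT = p.

S(f_1,f_2): lcm = pq. S = 22/5q^2 + 23/5q - 9.
  leading term q^2: no divisor's leading term divides it; move 22/5q^2 to the remainder.
  leading term q: no divisor's leading term divides it; move 23/5q to the remainder.
  leading term 1: no divisor's leading term divides it; move -9 to the remainder.
  remainder 22/5q^2 + 23/5q - 9 ≠ 0; add h_3 = 22/5q^2 + 23/5q - 9 to the basis.

The other S-polynomials (S(f_1,h_3), S(f_2,h_3)) all reduce to 0 modulo the current basis, so we have a Gröbner basis.
Inter-reduce: drop elements whose leading term is divisible by another's, tail-reduce, and make monic.
Reduced Gröbner basis: {p - 12/5q - 3/5, q^2 + 23/22q - 45/22}.

A lex Gröbner basis eliminates variables successively. Here q^2 + 23/22q - 45/22 depends only on q, with roots {-45/22, 1}; lifting each root through the earlier basis elements recovers the full solutions.
  q = -45/22: the earlier basis element becomes p + 237/55 = 0, giving p = -237/55 — point (-237/55, -45/22).
  q = 1: the earlier basis element becomes p - 3 = 0, giving p = 3 — point (3, 1).

{(-237/55, -45/22), (3, 1)}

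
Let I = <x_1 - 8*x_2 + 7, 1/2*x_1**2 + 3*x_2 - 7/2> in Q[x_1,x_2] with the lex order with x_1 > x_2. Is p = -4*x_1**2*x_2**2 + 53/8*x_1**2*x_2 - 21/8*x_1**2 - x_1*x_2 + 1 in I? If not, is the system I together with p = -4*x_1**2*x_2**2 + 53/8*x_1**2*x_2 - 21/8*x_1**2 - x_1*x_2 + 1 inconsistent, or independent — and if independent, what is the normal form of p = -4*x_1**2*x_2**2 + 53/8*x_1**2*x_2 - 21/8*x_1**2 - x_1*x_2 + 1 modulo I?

-4*x_1**2*x_2**2 + 53/8*x_1**2*x_2 - 21/8*x_1**2 - x_1*x_2 + 1 is independent of I; its normal form modulo I is -25/4*x_2 + 25/4.

First compute the reduced Gröbner basis of I by Buchberger's algorithm.
f_1 = x_1 - 8*x_2 + 7, LT = x_1.
f_2 = 1/2*x_1**2 + 3*x_2 - 7/2, LT = x_1**2.

S(f_1,f_2): lcm = x_1**2. S = -8*x_1*x_2 + 7*x_1 - 6*x_2 + 7.
  leading term x_1*x_2: subtract (-8*x_2)·f_1 from -8*x_1*x_2 + 7*x_1 - 6*x_2 + 7 → 7*x_1 - 64*x_2**2 + 50*x_2 + 7
  leading term x_1: subtract (7)·f_1 from 7*x_1 - 64*x_2**2 + 50*x_2 + 7 → -64*x_2**2 + 106*x_2 - 42
  leading term x_2**2: no divisor's leading term divides it; move -64*x_2**2 to the remainder.
  leading term x_2: no divisor's leading term divides it; move 106*x_2 to the remainder.
  leading term 1: no divisor's leading term divides it; move -42 to the remainder.
  remainder -64*x_2**2 + 106*x_2 - 42 ≠ 0; add h_3 = -64*x_2**2 + 106*x_2 - 42 to the basis.

The other S-polynomials (S(f_1,h_3), S(f_2,h_3)) all reduce to 0 modulo the current basis, so we have a Gröbner basis.
Inter-reduce: drop elements whose leading term is divisible by another's, tail-reduce, and make monic.
Reduced Gröbner basis: {x_1 - 8*x_2 + 7, x_2**2 - 53/32*x_2 + 21/32}.
Label its elements g_1 = x_1 - 8*x_2 + 7, g_2 = x_2**2 - 53/32*x_2 + 21/32.

Reduce p = -4*x_1**2*x_2**2 + 53/8*x_1**2*x_2 - 21/8*x_1**2 - x_1*x_2 + 1 modulo G:
  leading term x_1**2*x_2**2: subtract (-4*x_1*x_2**2)·g_1 from -4*x_1**2*x_2**2 + 53/8*x_1**2*x_2 - 21/8*x_1**2 - x_1*x_2 + 1 → 53/8*x_1**2*x_2 - 21/8*x_1**2 - 32*x_1*x_2**3 + 28*x_1*x_2**2 - x_1*x_2 + 1
  leading term x_1**2*x_2: subtract (53/8*x_1*x_2)·g_1 from 53/8*x_1**2*x_2 - 21/8*x_1**2 - 32*x_1*x_2**3 + 28*x_1*x_2**2 - x_1*x_2 + 1 → -21/8*x_1**2 - 32*x_1*x_2**3 + 81*x_1*x_2**2 - 379/8*x_1*x_2 + 1
  leading term x_1**2: subtract (-21/8*x_1)·g_1 from -21/8*x_1**2 - 32*x_1*x_2**3 + 81*x_1*x_2**2 - 379/8*x_1*x_2 + 1 → -32*x_1*x_2**3 + 81*x_1*x_2**2 - 547/8*x_1*x_2 + 147/8*x_1 + 1
  leading term x_1*x_2**3: subtract (-32*x_2**3)·g_1 from -32*x_1*x_2**3 + 81*x_1*x_2**2 - 547/8*x_1*x_2 + 147/8*x_1 + 1 → 81*x_1*x_2**2 - 547/8*x_1*x_2 + 147/8*x_1 - 256*x_2**4 + 224*x_2**3 + 1
  leading term x_1*x_2**2: subtract (81*x_2**2)·g_1 from 81*x_1*x_2**2 - 547/8*x_1*x_2 + 147/8*x_1 - 256*x_2**4 + 224*x_2**3 + 1 → -547/8*x_1*x_2 + 147/8*x_1 - 256*x_2**4 + 872*x_2**3 - 567*x_2**2 + 1
  leading term x_1*x_2: subtract (-547/8*x_2)·g_1 from -547/8*x_1*x_2 + 147/8*x_1 - 256*x_2**4 + 872*x_2**3 - 567*x_2**2 + 1 → 147/8*x_1 - 256*x_2**4 + 872*x_2**3 - 1114*x_2**2 + 3829/8*x_2 + 1
  leading term x_1: subtract (147/8)·g_1 from 147/8*x_1 - 256*x_2**4 + 872*x_2**3 - 1114*x_2**2 + 3829/8*x_2 + 1 → -256*x_2**4 + 872*x_2**3 - 1114*x_2**2 + 5005/8*x_2 - 1021/8
  leading term x_2**4: subtract (-256*x_2**2)·g_2 from -256*x_2**4 + 872*x_2**3 - 1114*x_2**2 + 5005/8*x_2 - 1021/8 → 448*x_2**3 - 946*x_2**2 + 5005/8*x_2 - 1021/8
  leading term x_2**3: subtract (448*x_2)·g_2 from 448*x_2**3 - 946*x_2**2 + 5005/8*x_2 - 1021/8 → -204*x_2**2 + 2653/8*x_2 - 1021/8
  leading term x_2**2: subtract (-204)·g_2 from -204*x_2**2 + 2653/8*x_2 - 1021/8 → -25/4*x_2 + 25/4
  leading term x_2: no divisor's leading term divides it; move -25/4*x_2 to the remainder.
  leading term 1: no divisor's leading term divides it; move 25/4 to the remainder.
  normal form = -25/4*x_2 + 25/4.
The normal form is nonzero, so p ∉ I. Since p minus its normal form lies in I, I + (p) = I + (r) where r = -25/4*x_2 + 25/4; decide whether this ideal is the whole ring.
Run Buchberger on G together with r (pairs among the g_i already reduce to 0 since G is a Gröbner basis):
g_1 = x_1 - 8*x_2 + 7, LT = x_1.
g_2 = x_2**2 - 53/32*x_2 + 21/32, LT = x_2**2.
r = -25/4*x_2 + 25/4, LT = x_2.

The S-polynomials (S(g_1,g_2), S(g_1,r), S(g_2,r)) all reduce to 0 modulo the current basis, so we have a Gröbner basis.
Inter-reduce: drop elements whose leading term is divisible by another's, tail-reduce, and make monic.
Reduced Gröbner basis: {x_1 - 1, x_2 - 1}.
The reduced Gröbner basis of I + (p) is {x_1 - 1, x_2 - 1} ≠ {1}, a proper ideal, so the enlarged system stays consistent: p is independent of I, with normal form -25/4*x_2 + 25/4.

Ideal membership is decidable via reduction modulo a Gröbner basis.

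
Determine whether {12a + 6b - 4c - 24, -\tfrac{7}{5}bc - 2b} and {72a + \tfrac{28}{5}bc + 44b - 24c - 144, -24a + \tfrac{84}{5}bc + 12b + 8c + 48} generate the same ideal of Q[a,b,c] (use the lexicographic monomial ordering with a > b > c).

For a fixed monomial order, each ideal has a unique reduced Gröbner basis; comparing bases decides equality.
Buchberger on the first generating set:
f_1 = 12a + 6b - 4c - 24, LT = a.
f_2 = -\tfrac{7}{5}bc - 2b, LT = bc.

The S-polynomials (S(f_1,f_2)) all reduce to 0 modulo the current basis, so we have a Gröbner basis.
Inter-reduce: drop elements whose leading term is divisible by another's, tail-reduce, and make monic.
Reduced Gröbner basis: {a + \tfrac{1}{2}b - \tfrac{1}{3}c - 2, bc + \tfrac{10}{7}b}.

Buchberger on the second generating set:
h_1 = 72a + \tfrac{28}{5}bc + 44b - 24c - 144, LT = a.
h_2 = -24a + \tfrac{84}{5}bc + 12b + 8c + 48, LT = a.

S(h_1,h_2): lcm = a. S = \tfrac{7}{9}bc + \tfrac{10}{9}b.
  leading term bc: no divisor's leading term divides it; move \tfrac{7}{9}bc to the remainder.
  leading term b: no divisor's leading term divides it; move \tfrac{10}{9}b to the remainder.
  remainder \tfrac{7}{9}bc + \tfrac{10}{9}b ≠ 0; add k_3 = \tfrac{7}{9}bc + \tfrac{10}{9}b to the basis.

The other S-polynomials (S(h_1,k_3), S(h_2,k_3)) all reduce to 0 modulo the current basis, so we have a Gröbner basis.
Inter-reduce: drop elements whose leading term is divisible by another's, tail-reduce, and make monic.
Reduced Gröbner basis: {a + \tfrac{1}{2}b - \tfrac{1}{3}c - 2, bc + \tfrac{10}{7}b}.

These coincide, so the ideals are equal.
The same test decides containment: I ⊆ J iff every generator of I reduces to 0 modulo a Gröbner basis of J.

Yes, the ideals are equal.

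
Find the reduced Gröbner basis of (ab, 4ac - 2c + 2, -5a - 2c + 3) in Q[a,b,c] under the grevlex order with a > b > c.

G = {c^{2} - \tfrac{1}{4}c - \tfrac{5}{4}, a + \tfrac{2}{5}c - \tfrac{3}{5}, b}

f_1 = ab, LT = ab.
f_2 = 4ac - 2c + 2, LT = ac.
f_3 = -5a - 2c + 3, LT = a.

S(f_1,f_2): lcm = abc. S = \tfrac{1}{2}bc - \tfrac{1}{2}b.
  leading term bc: no divisor's leading term divides it; move \tfrac{1}{2}bc to the remainder.
  leading term b: no divisor's leading term divides it; move -\tfrac{1}{2}b to the remainder.
  remainder \tfrac{1}{2}bc - \tfrac{1}{2}b ≠ 0; add g_4 = \tfrac{1}{2}bc - \tfrac{1}{2}b to the basis.

S(f_1,f_3): lcm = ab. S = -\tfrac{2}{5}bc + \tfrac{3}{5}b.
  leading term bc: subtract (-\tfrac{4}{5})·g_4 from -\tfrac{2}{5}bc + \tfrac{3}{5}b → \tfrac{1}{5}b
  leading term b: no divisor's leading term divides it; move \tfrac{1}{5}b to the remainder.
  remainder \tfrac{1}{5}b ≠ 0; add g_5 = \tfrac{1}{5}b to the basis.

S(f_2,f_3): lcm = ac. S = -\tfrac{2}{5}c^{2} + \tfrac{1}{10}c + \tfrac{1}{2}.
  leading term c^{2}: no divisor's leading term divides it; move -\tfrac{2}{5}c^{2} to the remainder.
  leading term c: no divisor's leading term divides it; move \tfrac{1}{10}c to the remainder.
  leading term 1: no divisor's leading term divides it; move \tfrac{1}{2} to the remainder.
  remainder -\tfrac{2}{5}c^{2} + \tfrac{1}{10}c + \tfrac{1}{2} ≠ 0; add g_6 = -\tfrac{2}{5}c^{2} + \tfrac{1}{10}c + \tfrac{1}{2} to the basis.

S(f_1,g_4): lcm = abc. S = ab.
  leading term ab: subtract (1)·f_1 from ab → 0
  remainder 0.

S(f_2,g_4): lcm = abc. S = ab - \tfrac{1}{2}bc + \tfrac{1}{2}b.
  leading term ab: subtract (1)·f_1 from ab - \tfrac{1}{2}bc + \tfrac{1}{2}b → -\tfrac{1}{2}bc + \tfrac{1}{2}b
  leading term bc: subtract (-1)·g_4 from -\tfrac{1}{2}bc + \tfrac{1}{2}b → 0
  remainder 0.

S(f_3,g_4): leading monomials are coprime, so the S-polynomial reduces to 0 (Buchberger's first criterion).
S(f_1,g_5): lcm = ab. S = 0.
  remainder 0.

S(f_2,g_5): leading monomials are coprime, so the S-polynomial reduces to 0 (Buchberger's first criterion).
S(f_3,g_5): leading monomials are coprime, so the S-polynomial reduces to 0 (Buchberger's first criterion).
S(g_4,g_5): lcm = bc. S = -b.
  leading term b: subtract (-5)·g_5 from -b → 0
  remainder 0.

S(f_1,g_6): leading monomials are coprime, so the S-polynomial reduces to 0 (Buchberger's first criterion).
S(f_2,g_6): lcm = ac^{2}. S = \tfrac{1}{4}ac - \tfrac{1}{2}c^{2} + \tfrac{5}{4}a + \tfrac{1}{2}c.
  leading term ac: subtract (\tfrac{1}{16})·f_2 from \tfrac{1}{4}ac - \tfrac{1}{2}c^{2} + \tfrac{5}{4}a + \tfrac{1}{2}c → -\tfrac{1}{2}c^{2} + \tfrac{5}{4}a + \tfrac{5}{8}c - \tfrac{1}{8}
  leading term c^{2}: subtract (\tfrac{5}{4})·g_6 from -\tfrac{1}{2}c^{2} + \tfrac{5}{4}a + \tfrac{5}{8}c - \tfrac{1}{8} → \tfrac{5}{4}a + \tfrac{1}{2}c - \tfrac{3}{4}
  leading term a: subtract (-\tfrac{1}{4})·f_3 from \tfrac{5}{4}a + \tfrac{1}{2}c - \tfrac{3}{4} → 0
  remainder 0.

S(f_3,g_6): leading monomials are coprime, so the S-polynomial reduces to 0 (Buchberger's first criterion).
S(g_4,g_6): lcm = bc^{2}. S = -\tfrac{3}{4}bc + \tfrac{5}{4}b.
  leading term bc: subtract (-\tfrac{3}{2})·g_4 from -\tfrac{3}{4}bc + \tfrac{5}{4}b → \tfrac{1}{2}b
  leading term b: subtract (\tfrac{5}{2})·g_5 from \tfrac{1}{2}b → 0
  remainder 0.

S(g_5,g_6): leading monomials are coprime, so the S-polynomial reduces to 0 (Buchberger's first criterion).
Every S-polynomial of the final basis reduces to 0, so we have a Gröbner basis.
Inter-reduce: drop elements whose leading term is divisible by another's, tail-reduce, and make monic.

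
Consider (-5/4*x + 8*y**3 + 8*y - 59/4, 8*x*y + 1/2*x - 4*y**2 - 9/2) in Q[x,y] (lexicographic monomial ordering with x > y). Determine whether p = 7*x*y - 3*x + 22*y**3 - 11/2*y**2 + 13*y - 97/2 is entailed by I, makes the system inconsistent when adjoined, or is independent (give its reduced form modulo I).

Adjoining 7*x*y - 3*x + 22*y**3 - 11/2*y**2 + 13*y - 97/2 makes the ideal the whole ring: the system is inconsistent.

First compute the reduced Gröbner basis of I by Buchberger's algorithm.
f_1 = -5/4*x + 8*y**3 + 8*y - 59/4, LT = x.
f_2 = 8*x*y + 1/2*x - 4*y**2 - 9/2, LT = x*y.

S(f_1,f_2): lcm = x*y. S = -1/16*x - 32/5*y**4 - 59/10*y**2 + 59/5*y + 9/16.
  leading term x: subtract (1/20)·f_1 from -1/16*x - 32/5*y**4 - 59/10*y**2 + 59/5*y + 9/16 → -32/5*y**4 - 2/5*y**3 - 59/10*y**2 + 57/5*y + 13/10
  leading term y**4: no divisor's leading term divides it; move -32/5*y**4 to the remainder.
  leading term y**3: no divisor's leading term divides it; move -2/5*y**3 to the remainder.
  leading term y**2: no divisor's leading term divides it; move -59/10*y**2 to the remainder.
  leading term y: no divisor's leading term divides it; move 57/5*y to the remainder.
  leading term 1: no divisor's leading term divides it; move 13/10 to the remainder.
  remainder -32/5*y**4 - 2/5*y**3 - 59/10*y**2 + 57/5*y + 13/10 ≠ 0; add h_3 = -32/5*y**4 - 2/5*y**3 - 59/10*y**2 + 57/5*y + 13/10 to the basis.

The other S-polynomials (S(f_1,h_3), S(f_2,h_3)) all reduce to 0 modulo the current basis, so we have a Gröbner basis.
Inter-reduce: drop elements whose leading term is divisible by another's, tail-reduce, and make monic.
Reduced Gröbner basis: {x - 32/5*y**3 - 32/5*y + 59/5, y**4 + 1/16*y**3 + 59/64*y**2 - 57/32*y - 13/64}.
Label its elements g_1 = x - 32/5*y**3 - 32/5*y + 59/5, g_2 = y**4 + 1/16*y**3 + 59/64*y**2 - 57/32*y - 13/64.

Reduce p = 7*x*y - 3*x + 22*y**3 - 11/2*y**2 + 13*y - 97/2 modulo G:
  leading term x*y: subtract (7*y)·g_1 from 7*x*y - 3*x + 22*y**3 - 11/2*y**2 + 13*y - 97/2 → -3*x + 224/5*y**4 + 22*y**3 + 393/10*y**2 - 348/5*y - 97/2
  leading term x: subtract (-3)·g_1 from -3*x + 224/5*y**4 + 22*y**3 + 393/10*y**2 - 348/5*y - 97/2 → 224/5*y**4 + 14/5*y**3 + 393/10*y**2 - 444/5*y - 131/10
  leading term y**4: subtract (224/5)·g_2 from 224/5*y**4 + 14/5*y**3 + 393/10*y**2 - 444/5*y - 131/10 → -2*y**2 - 9*y - 4
  leading term y**2: no divisor's leading term divides it; move -2*y**2 to the remainder.
  leading term y: no divisor's leading term divides it; move -9*y to the remainder.
  leading term 1: no divisor's leading term divides it; move -4 to the remainder.
  normal form = -2*y**2 - 9*y - 4.
The normal form is nonzero, so p ∉ I. Since p minus its normal form lies in I, I + (p) = I + (r) where r = -2*y**2 - 9*y - 4; decide whether this ideal is the whole ring.
Run Buchberger on G together with r (pairs among the g_i already reduce to 0 since G is a Gröbner basis):
g_1 = x - 32/5*y**3 - 32/5*y + 59/5, LT = x.
g_2 = y**4 + 1/16*y**3 + 59/64*y**2 - 57/32*y - 13/64, LT = y**4.
r = -2*y**2 - 9*y - 4, LT = y**2.

S(g_2,r): lcm = y**4. S = -71/16*y**3 - 69/64*y**2 - 57/32*y - 13/64.
  leading term y**3: subtract (71/32*y)·r from -71/16*y**3 - 69/64*y**2 - 57/32*y - 13/64 → 1209/64*y**2 + 227/32*y - 13/64
  leading term y**2: subtract (-1209/128)·r from 1209/64*y**2 + 227/32*y - 13/64 → -9973/128*y - 2431/64
  leading term y: no divisor's leading term divides it; move -9973/128*y to the remainder.
  leading term 1: no divisor's leading term divides it; move -2431/64 to the remainder.
  remainder -9973/128*y - 2431/64 ≠ 0; add m_4 = -9973/128*y - 2431/64 to the basis.

S(g_2,m_4): lcm = y**4. S = -67819/159568*y**3 + 59/64*y**2 - 57/32*y - 13/64.
  leading term y**3: subtract (67819/319136*y)·r from -67819/159568*y**3 + 59/64*y**2 - 57/32*y - 13/64 → 1809149/638272*y**2 - 297185/319136*y - 13/64
  leading term y**2: subtract (-1809149/1276544)·r from 1809149/638272*y**2 - 297185/319136*y - 13/64 → -17471081/1276544*y - 3747947/638272
  leading term y: subtract (17471081/99460729)·m_4 from -17471081/1276544*y - 3747947/638272 → 318370155/397842916
  leading term 1: no divisor's leading term divides it; move 318370155/397842916 to the remainder.
  remainder 318370155/397842916 ≠ 0; add m_5 = 318370155/397842916 to the basis.

The other S-polynomials (S(g_1,g_2), S(g_1,r), S(g_1,m_4), S(r,m_4), S(g_1,m_5), S(g_2,m_5), S(r,m_5), S(m_4,m_5)) all reduce to 0 modulo the current basis, so we have a Gröbner basis.
Inter-reduce: drop elements whose leading term is divisible by another's, tail-reduce, and make monic.
Reduced Gröbner basis: {1}.
The reduced Gröbner basis of I + (p) is {1}: the ideal is the whole ring, so the enlarged system has no common solution — adjoining p is inconsistent.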